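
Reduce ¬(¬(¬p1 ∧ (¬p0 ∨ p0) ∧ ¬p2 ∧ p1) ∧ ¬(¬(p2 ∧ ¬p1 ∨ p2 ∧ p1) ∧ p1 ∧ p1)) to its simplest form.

¬(¬(¬p1 ∧ (¬p0 ∨ p0) ∧ ¬p2 ∧ p1) ∧ ¬(¬(p2 ∧ ¬p1 ∨ p2 ∧ p1) ∧ p1 ∧ p1))
= ¬(¬(¬p1 ∧ (¬p0 ∨ p0) ∧ ¬p2 ∧ p1) ∧ ¬(¬p2 ∧ p1 ∧ p1))   [distribution]
= ¬(¬(¬p1 ∧ ¬p2 ∧ p1) ∧ ¬(¬p2 ∧ p1 ∧ p1))   [complement / identity]
= ¬p1 ∧ ¬p2 ∧ p1 ∨ ¬p2 ∧ p1 ∧ p1   [De Morgan]
= ¬p2 ∧ p1   [distribution]

¬p2 ∧ p1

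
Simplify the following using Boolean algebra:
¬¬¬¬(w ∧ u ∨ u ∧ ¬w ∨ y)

u ∨ y

¬¬¬¬(w ∧ u ∨ u ∧ ¬w ∨ y)
= ¬¬¬¬(u ∨ y)
= ¬¬(u ∨ y)
= u ∨ y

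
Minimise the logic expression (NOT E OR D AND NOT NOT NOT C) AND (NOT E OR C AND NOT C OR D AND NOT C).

NOT E OR D AND NOT C

(NOT E OR D AND NOT NOT NOT C) AND (NOT E OR C AND NOT C OR D AND NOT C)
= (NOT E OR D AND NOT C) AND (NOT E OR C AND NOT C OR D AND NOT C)   — double negation
= (NOT E OR D AND NOT C) AND (NOT E OR D AND NOT C)   — complement / identity
= NOT E OR D AND NOT C   — idempotence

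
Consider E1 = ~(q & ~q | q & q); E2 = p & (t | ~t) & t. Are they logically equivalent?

E1: ~(q & ~q | q & q)
    = ~q   — distribution
E2: p & (t | ~t) & t
    = p & t   — complement / identity
These differ: at p=0, q=0, t=0, E1 = 1 but E2 = 0.

No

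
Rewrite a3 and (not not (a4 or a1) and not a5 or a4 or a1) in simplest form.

a3 and (not not (a4 or a1) and not a5 or a4 or a1)
= a3 and ((a4 or a1) and not a5 or a4 or a1)
= a3 and (a4 or a1)

a3 and (a4 or a1)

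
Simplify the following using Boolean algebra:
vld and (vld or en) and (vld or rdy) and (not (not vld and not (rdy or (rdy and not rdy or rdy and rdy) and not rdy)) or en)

vld and (vld or en) and (vld or rdy) and (not (not vld and not (rdy or (rdy and not rdy or rdy and rdy) and not rdy)) or en)
= vld and (vld or en) and (vld or rdy) and (not (not vld and not (rdy or rdy and not rdy)) or en)   (distribution)
= vld and (vld or en) and (vld or rdy) and (vld or rdy or rdy and not rdy or en)   (De Morgan)
= vld and (vld or en) and (vld or rdy) and (vld or rdy or en)   (complement / identity)
= vld and (vld or en) and (vld or rdy)   (absorption)
= vld and (vld or rdy)   (absorption)
= vld   (absorption)

vld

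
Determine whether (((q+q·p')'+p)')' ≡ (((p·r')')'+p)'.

E1: (((q+q·p')'+p)')'
    = ((q'+p)')'   (absorption)
    = q'+p   (double negation)
E2: (((p·r')')'+p)'
    = (p·r'+p)'   (double negation)
    = p'   (absorption)
These differ: at p=1, q=1, r=0, E1 = 1 but E2 = 0.

No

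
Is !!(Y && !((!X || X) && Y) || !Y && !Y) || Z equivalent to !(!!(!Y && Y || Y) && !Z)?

E1: !!(Y && !((!X || X) && Y) || !Y && !Y) || Z
    = !!(Y && !Y || !Y && !Y) || Z   [complement / identity]
    = !!!Y || Z   [distribution]
    = !Y || Z   [double negation]
E2: !(!!(!Y && Y || Y) && !Z)
    = !(!Y && Y || Y) || Z   [De Morgan]
    = !Y || Z   [complement / identity]
Both reduce to !Y || Z, so they are equivalent.

Yes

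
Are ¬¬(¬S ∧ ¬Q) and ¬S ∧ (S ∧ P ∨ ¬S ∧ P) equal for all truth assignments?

No

E1: ¬¬(¬S ∧ ¬Q)
    = ¬S ∧ ¬Q   (double negation)
E2: ¬S ∧ (S ∧ P ∨ ¬S ∧ P)
    = ¬S ∧ P   (distribution)
These differ: at P=0, Q=0, S=0, E1 = 1 but E2 = 0.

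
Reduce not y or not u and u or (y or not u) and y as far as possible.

True

not y or not u and u or (y or not u) and y
= not y or (y or not u) and y
= not y or y
= True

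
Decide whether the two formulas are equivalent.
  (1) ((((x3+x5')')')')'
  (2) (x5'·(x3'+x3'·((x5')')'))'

E1: ((((x3+x5')')')')'
    = ((x3+x5')')'   — double negation
    = x3+x5'   — double negation
E2: (x5'·(x3'+x3'·((x5')')'))'
    = (x5'·(x3'+x3'·x5'))'   — double negation
    = (x5'·x3')'   — absorption
    = x5+x3   — De Morgan
These differ: at x3=0, x5=0, E1 = 1 but E2 = 0.

No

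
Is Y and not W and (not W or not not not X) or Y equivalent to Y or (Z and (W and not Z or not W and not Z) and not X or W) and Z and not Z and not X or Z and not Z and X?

E1: Y and not W and (not W or not not not X) or Y
    = Y and not W and (not W or not X) or Y   — double negation
    = Y and not W or Y   — absorption
    = Y   — absorption
E2: Y or (Z and (W and not Z or not W and not Z) and not X or W) and Z and not Z and not X or Z and not Z and X
    = Y or (Z and not Z and not X or W) and Z and not Z and not X or Z and not Z and X   — distribution
    = Y or Z and not Z and not X or Z and not Z and X   — absorption
    = Y or Z and not Z   — distribution
    = Y   — complement / identity
Both reduce to Y, so they are equivalent.

Yes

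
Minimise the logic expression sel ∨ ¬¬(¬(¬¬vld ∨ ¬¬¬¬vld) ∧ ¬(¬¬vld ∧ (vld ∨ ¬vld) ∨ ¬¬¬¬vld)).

sel ∨ ¬¬(¬(¬¬vld ∨ ¬¬¬¬vld) ∧ ¬(¬¬vld ∧ (vld ∨ ¬vld) ∨ ¬¬¬¬vld))
= sel ∨ ¬¬(¬(¬¬vld ∨ ¬¬¬¬vld) ∧ ¬(¬¬vld ∨ ¬¬¬¬vld))   [complement / identity]
= sel ∨ ¬¬¬(¬¬vld ∨ ¬¬¬¬vld)   [idempotence]
= sel ∨ ¬¬(¬vld ∧ ¬¬¬vld)   [De Morgan]
= sel ∨ ¬¬(¬vld ∧ ¬vld)   [double negation]
= sel ∨ ¬¬¬vld   [idempotence]
= sel ∨ ¬vld   [double negation]

sel ∨ ¬vld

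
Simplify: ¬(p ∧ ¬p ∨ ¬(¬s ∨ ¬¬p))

¬(p ∧ ¬p ∨ ¬(¬s ∨ ¬¬p))
= ¬(p ∧ ¬p ∨ ¬(¬s ∨ p))
= ¬¬(¬s ∨ p)
= ¬s ∨ p

¬s ∨ p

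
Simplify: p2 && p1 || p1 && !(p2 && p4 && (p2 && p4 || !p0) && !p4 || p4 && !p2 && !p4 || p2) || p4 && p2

p2 && p1 || p1 && !(p2 && p4 && (p2 && p4 || !p0) && !p4 || p4 && !p2 && !p4 || p2) || p4 && p2
= p2 && p1 || p1 && !(!p4 && (p2 && p4 && (p2 && p4 || !p0) || p4 && !p2) || p2) || p4 && p2   [distribution]
= p2 && p1 || p1 && !(!p4 && (p2 && p4 || p4 && !p2) || p2) || p4 && p2   [absorption]
= p2 && p1 || p1 && !(!p4 && p4 || p2) || p4 && p2   [distribution]
= p2 && p1 || p1 && !p2 || p4 && p2   [complement / identity]
= p1 || p4 && p2   [distribution]

p1 || p4 && p2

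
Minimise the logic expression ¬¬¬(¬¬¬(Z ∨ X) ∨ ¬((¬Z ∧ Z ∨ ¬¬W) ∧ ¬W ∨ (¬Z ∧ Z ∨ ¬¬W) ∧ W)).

¬¬¬(¬¬¬(Z ∨ X) ∨ ¬((¬Z ∧ Z ∨ ¬¬W) ∧ ¬W ∨ (¬Z ∧ Z ∨ ¬¬W) ∧ W))
= ¬¬¬(¬¬¬(Z ∨ X) ∨ ¬(¬Z ∧ Z ∨ ¬¬W))   [distribution]
= ¬¬¬(¬¬¬(Z ∨ X) ∨ ¬¬¬W)   [complement / identity]
= ¬¬(¬¬(Z ∨ X) ∧ ¬¬W)   [De Morgan]
= ¬(¬(Z ∨ X) ∨ ¬W)   [De Morgan]
= (Z ∨ X) ∧ W   [De Morgan]

(Z ∨ X) ∧ W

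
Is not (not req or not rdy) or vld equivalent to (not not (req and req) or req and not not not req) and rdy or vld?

Yes

E1: not (not req or not rdy) or vld
    = req and rdy or vld   [De Morgan]
E2: (not not (req and req) or req and not not not req) and rdy or vld
    = (not not (req and req) or req and not req) and rdy or vld   [double negation]
    = (req and req or req and not req) and rdy or vld   [double negation]
    = req and rdy or vld   [distribution]
Both reduce to req and rdy or vld, so they are equivalent.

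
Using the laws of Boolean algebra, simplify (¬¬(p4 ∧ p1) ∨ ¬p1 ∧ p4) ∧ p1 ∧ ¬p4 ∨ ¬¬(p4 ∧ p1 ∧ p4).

p4 ∧ p1

(¬¬(p4 ∧ p1) ∨ ¬p1 ∧ p4) ∧ p1 ∧ ¬p4 ∨ ¬¬(p4 ∧ p1 ∧ p4)
= (¬¬(p4 ∧ p1) ∨ ¬p1 ∧ p4) ∧ p1 ∧ ¬p4 ∨ p4 ∧ p1 ∧ p4
= (p4 ∧ p1 ∨ ¬p1 ∧ p4) ∧ p1 ∧ ¬p4 ∨ p4 ∧ p1 ∧ p4
= p4 ∧ p1 ∧ ¬p4 ∨ p4 ∧ p1 ∧ p4
= p4 ∧ p1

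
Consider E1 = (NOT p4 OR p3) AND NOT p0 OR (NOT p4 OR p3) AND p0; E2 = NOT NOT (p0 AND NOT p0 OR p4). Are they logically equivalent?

No

E1: (NOT p4 OR p3) AND NOT p0 OR (NOT p4 OR p3) AND p0
    = NOT p4 OR p3   [distribution]
E2: NOT NOT (p0 AND NOT p0 OR p4)
    = p0 AND NOT p0 OR p4   [double negation]
    = p4   [complement / identity]
These differ: at p0=0, p3=0, p4=0, E1 = 1 but E2 = 0.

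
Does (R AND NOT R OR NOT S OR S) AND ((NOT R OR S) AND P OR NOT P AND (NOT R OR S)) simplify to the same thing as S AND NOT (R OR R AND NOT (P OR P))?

No

E1: (R AND NOT R OR NOT S OR S) AND ((NOT R OR S) AND P OR NOT P AND (NOT R OR S))
    = (NOT S OR S) AND ((NOT R OR S) AND P OR NOT P AND (NOT R OR S))   [complement / identity]
    = (NOT S OR S) AND (NOT R OR S)   [distribution]
    = NOT R OR S   [complement / identity]
E2: S AND NOT (R OR R AND NOT (P OR P))
    = S AND NOT (R OR R AND NOT P)   [idempotence]
    = S AND NOT R   [absorption]
These differ: at P=1, R=0, S=0, E1 = 1 but E2 = 0.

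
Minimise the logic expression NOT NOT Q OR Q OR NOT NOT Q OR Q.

NOT NOT Q OR Q OR NOT NOT Q OR Q
= NOT NOT Q OR Q   [idempotence]
= Q OR Q   [double negation]
= Q   [idempotence]

Q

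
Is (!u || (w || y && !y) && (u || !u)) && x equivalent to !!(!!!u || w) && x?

Yes

E1: (!u || (w || y && !y) && (u || !u)) && x
    = (!u || w && (u || !u)) && x
    = (!u || w) && x
E2: !!(!!!u || w) && x
    = !!(!u || w) && x
    = (!u || w) && x
Both reduce to (!u || w) && x, so they are equivalent.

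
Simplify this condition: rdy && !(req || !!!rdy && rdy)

rdy && !(req || !!!rdy && rdy)
= rdy && !(req || !rdy && rdy)   [double negation]
= rdy && !req   [complement / identity]

rdy && !req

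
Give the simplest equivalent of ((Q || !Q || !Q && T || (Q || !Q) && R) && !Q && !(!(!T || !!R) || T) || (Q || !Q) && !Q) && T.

((Q || !Q || !Q && T || (Q || !Q) && R) && !Q && !(!(!T || !!R) || T) || (Q || !Q) && !Q) && T
= ((Q || !Q || (Q || !Q) && R) && !Q && !(!(!T || !!R) || T) || (Q || !Q) && !Q) && T
= ((Q || !Q) && !Q && !(!(!T || !!R) || T) || (Q || !Q) && !Q) && T
= ((Q || !Q) && !Q && !(T && !R || T) || (Q || !Q) && !Q) && T
= ((Q || !Q) && !Q && !T || (Q || !Q) && !Q) && T
= (Q || !Q) && !Q && T
= !Q && T

!Q && T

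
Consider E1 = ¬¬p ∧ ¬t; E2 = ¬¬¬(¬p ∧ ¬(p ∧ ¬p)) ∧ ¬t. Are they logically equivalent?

E1: ¬¬p ∧ ¬t
    = p ∧ ¬t   — double negation
E2: ¬¬¬(¬p ∧ ¬(p ∧ ¬p)) ∧ ¬t
    = ¬¬(p ∨ p ∧ ¬p) ∧ ¬t   — De Morgan
    = ¬¬p ∧ ¬t   — complement / identity
    = p ∧ ¬t   — double negation
Both reduce to p ∧ ¬t, so they are equivalent.

Yes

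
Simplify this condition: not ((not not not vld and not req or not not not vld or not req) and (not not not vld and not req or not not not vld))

vld

not ((not not not vld and not req or not not not vld or not req) and (not not not vld and not req or not not not vld))
= not (not not not vld and not req or not not not vld)   — absorption
= not not not not vld   — absorption
= not not vld   — double negation
= vld   — double negation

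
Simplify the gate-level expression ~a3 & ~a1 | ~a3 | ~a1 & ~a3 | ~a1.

~a3 & ~a1 | ~a3 | ~a1 & ~a3 | ~a1
= ~a3 & ~a1 | ~a3 | ~a1
= ~a3 | ~a1

~a3 | ~a1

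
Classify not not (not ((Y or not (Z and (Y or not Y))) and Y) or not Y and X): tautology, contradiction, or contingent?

contingent

not not (not ((Y or not (Z and (Y or not Y))) and Y) or not Y and X)
= not not (not ((Y or not Z) and Y) or not Y and X)   — complement / identity
= not ((Y or not Z) and Y) or not Y and X   — double negation
= not Y or not Y and X   — absorption
= not Y   — absorption
This depends on Y, so it is not a constant.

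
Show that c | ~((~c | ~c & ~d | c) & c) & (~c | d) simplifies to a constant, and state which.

c | ~((~c | ~c & ~d | c) & c) & (~c | d)
= c | ~((~c | c) & c) & (~c | d)   — absorption
= c | ~c & (~c | d)   — complement / identity
= c | ~c   — absorption
= 1   — complement

1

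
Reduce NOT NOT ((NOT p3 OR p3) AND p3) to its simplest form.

p3

NOT NOT ((NOT p3 OR p3) AND p3)
= NOT NOT p3
= p3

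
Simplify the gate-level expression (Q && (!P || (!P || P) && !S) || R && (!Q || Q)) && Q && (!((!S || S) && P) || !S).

Q && (!P || !S)

(Q && (!P || (!P || P) && !S) || R && (!Q || Q)) && Q && (!((!S || S) && P) || !S)
= (Q && (!P || (!P || P) && !S) || R && (!Q || Q)) && Q && (!P || !S)   [complement / identity]
= (Q && (!P || !S) || R && (!Q || Q)) && Q && (!P || !S)   [complement / identity]
= (Q && (!P || !S) || R) && Q && (!P || !S)   [complement / identity]
= Q && (!P || !S)   [absorption]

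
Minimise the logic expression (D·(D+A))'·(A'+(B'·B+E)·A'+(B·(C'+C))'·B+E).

D'·(A'+E)

(D·(D+A))'·(A'+(B'·B+E)·A'+(B·(C'+C))'·B+E)
= (D·(D+A))'·(A'+(B'·B+E)·A'+B'·B+E)   [complement / identity]
= (D·(D+A))'·(A'+B'·B+E)   [absorption]
= (D·(D+A))'·(A'+E)   [complement / identity]
= D'·(A'+E)   [absorption]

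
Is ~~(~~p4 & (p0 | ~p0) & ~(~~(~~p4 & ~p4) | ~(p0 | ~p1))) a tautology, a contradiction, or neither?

neither

~~(~~p4 & (p0 | ~p0) & ~(~~(~~p4 & ~p4) | ~(p0 | ~p1)))
= ~~(~~p4 & (p0 | ~p0) & ~(~~p4 & ~p4) & (p0 | ~p1))   [De Morgan]
= ~~(~~p4 & ~(~~p4 & ~p4) & (p0 | ~p1))   [complement / identity]
= ~~(~~p4 & (~p4 | p4) & (p0 | ~p1))   [De Morgan]
= ~~(~~p4 & (p0 | ~p1))   [complement / identity]
= ~~(p4 & (p0 | ~p1))   [double negation]
= p4 & (p0 | ~p1)   [double negation]
This depends on p0, p1, p4, so it is not a constant.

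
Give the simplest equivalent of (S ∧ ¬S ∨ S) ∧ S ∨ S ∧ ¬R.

(S ∧ ¬S ∨ S) ∧ S ∨ S ∧ ¬R
= S ∧ S ∨ S ∧ ¬R
= S ∧ (S ∨ ¬R)
= S

S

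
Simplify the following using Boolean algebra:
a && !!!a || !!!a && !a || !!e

a && !!!a || !!!a && !a || !!e
= !!!a || !!e   (distribution)
= !!!a || e   (double negation)
= !a || e   (double negation)

!a || e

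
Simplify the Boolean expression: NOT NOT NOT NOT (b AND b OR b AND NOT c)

NOT NOT NOT NOT (b AND b OR b AND NOT c)
= NOT NOT NOT NOT (b AND (b OR NOT c))   — distribution
= NOT NOT NOT NOT b   — absorption
= NOT NOT b   — double negation
= b   — double negation

b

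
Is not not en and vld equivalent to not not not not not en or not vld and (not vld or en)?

No

E1: not not en and vld
    = en and vld   [double negation]
E2: not not not not not en or not vld and (not vld or en)
    = not not not en or not vld and (not vld or en)   [double negation]
    = not not not en or not vld   [absorption]
    = not en or not vld   [double negation]
These differ: at en=0, vld=0, E1 = 0 but E2 = 1.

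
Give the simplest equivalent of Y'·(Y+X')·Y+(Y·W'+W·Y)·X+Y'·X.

X

Y'·(Y+X')·Y+(Y·W'+W·Y)·X+Y'·X
= Y'·(Y+X')·Y+Y·X+Y'·X   [distribution]
= Y'·Y+Y·X+Y'·X   [absorption]
= Y'·Y+X   [distribution]
= X   [complement / identity]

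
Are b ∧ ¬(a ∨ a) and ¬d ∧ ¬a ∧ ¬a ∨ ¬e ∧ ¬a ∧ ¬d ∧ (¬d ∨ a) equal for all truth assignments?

E1: b ∧ ¬(a ∨ a)
    = b ∧ ¬a   — idempotence
E2: ¬d ∧ ¬a ∧ ¬a ∨ ¬e ∧ ¬a ∧ ¬d ∧ (¬d ∨ a)
    = ¬d ∧ ¬a ∧ ¬a ∨ ¬e ∧ ¬a ∧ ¬d   — absorption
    = (¬a ∧ ¬a ∨ ¬e ∧ ¬a) ∧ ¬d   — distribution
    = (¬a ∨ ¬e) ∧ ¬a ∧ ¬d   — distribution
    = ¬a ∧ ¬d   — absorption
These differ: at a=0, b=0, d=0, e=0, E1 = 0 but E2 = 1.

No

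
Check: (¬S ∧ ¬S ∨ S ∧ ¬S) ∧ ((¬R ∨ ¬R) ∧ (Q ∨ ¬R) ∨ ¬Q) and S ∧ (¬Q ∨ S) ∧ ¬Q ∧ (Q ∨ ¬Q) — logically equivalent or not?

No

E1: (¬S ∧ ¬S ∨ S ∧ ¬S) ∧ ((¬R ∨ ¬R) ∧ (Q ∨ ¬R) ∨ ¬Q)
    = ¬S ∧ ((¬R ∨ ¬R) ∧ (Q ∨ ¬R) ∨ ¬Q)   [distribution]
    = ¬S ∧ (¬R ∧ Q ∨ ¬R ∨ ¬Q)   [distribution]
    = ¬S ∧ (¬R ∨ ¬Q)   [absorption]
E2: S ∧ (¬Q ∨ S) ∧ ¬Q ∧ (Q ∨ ¬Q)
    = S ∧ (¬Q ∨ S) ∧ ¬Q   [complement / identity]
    = S ∧ ¬Q   [absorption]
These differ: at Q=0, R=0, S=0, E1 = 1 but E2 = 0.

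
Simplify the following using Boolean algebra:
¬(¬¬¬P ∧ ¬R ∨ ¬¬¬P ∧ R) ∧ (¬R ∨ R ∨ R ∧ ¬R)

¬(¬¬¬P ∧ ¬R ∨ ¬¬¬P ∧ R) ∧ (¬R ∨ R ∨ R ∧ ¬R)
= ¬¬¬¬P ∧ (¬R ∨ R ∨ R ∧ ¬R)
= ¬¬P ∧ (¬R ∨ R ∨ R ∧ ¬R)
= ¬¬P ∧ (¬R ∨ R)
= ¬¬P
= P

P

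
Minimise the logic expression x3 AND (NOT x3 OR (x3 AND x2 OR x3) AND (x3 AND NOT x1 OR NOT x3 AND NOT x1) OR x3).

x3

x3 AND (NOT x3 OR (x3 AND x2 OR x3) AND (x3 AND NOT x1 OR NOT x3 AND NOT x1) OR x3)
= x3 AND (NOT x3 OR (x3 AND x2 OR x3) AND NOT x1 OR x3)   (distribution)
= x3 AND (NOT x3 OR x3 AND NOT x1 OR x3)   (absorption)
= x3 AND (NOT x3 OR x3)   (absorption)
= x3   (complement / identity)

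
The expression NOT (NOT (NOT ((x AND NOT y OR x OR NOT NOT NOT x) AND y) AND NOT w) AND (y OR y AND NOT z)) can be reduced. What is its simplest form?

NOT y

NOT (NOT (NOT ((x AND NOT y OR x OR NOT NOT NOT x) AND y) AND NOT w) AND (y OR y AND NOT z))
= NOT (NOT (NOT ((x AND NOT y OR x OR NOT NOT NOT x) AND y) AND NOT w) AND y)   (absorption)
= NOT (NOT (NOT ((x AND NOT y OR x OR NOT x) AND y) AND NOT w) AND y)   (double negation)
= NOT (((x AND NOT y OR x OR NOT x) AND y OR w) AND y)   (De Morgan)
= NOT (((x OR NOT x) AND y OR w) AND y)   (absorption)
= NOT ((y OR w) AND y)   (complement / identity)
= NOT y   (absorption)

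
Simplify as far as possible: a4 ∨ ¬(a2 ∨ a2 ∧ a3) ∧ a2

a4 ∨ ¬(a2 ∨ a2 ∧ a3) ∧ a2
= a4 ∨ ¬a2 ∧ a2
= a4

a4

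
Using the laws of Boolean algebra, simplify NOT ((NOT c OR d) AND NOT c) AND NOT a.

NOT ((NOT c OR d) AND NOT c) AND NOT a
= NOT NOT c AND NOT a   (absorption)
= c AND NOT a   (double negation)

c AND NOT a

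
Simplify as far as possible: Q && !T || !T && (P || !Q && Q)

Q && !T || !T && (P || !Q && Q)
= Q && !T || !T && P   (complement / identity)
= !T && (Q || P)   (distribution)

!T && (Q || P)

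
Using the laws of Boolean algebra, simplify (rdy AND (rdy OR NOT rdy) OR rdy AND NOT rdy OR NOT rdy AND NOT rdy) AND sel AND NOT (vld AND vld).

(rdy AND (rdy OR NOT rdy) OR rdy AND NOT rdy OR NOT rdy AND NOT rdy) AND sel AND NOT (vld AND vld)
= (rdy AND (rdy OR NOT rdy) OR NOT rdy AND (rdy OR NOT rdy)) AND sel AND NOT (vld AND vld)   — distribution
= (rdy OR NOT rdy) AND sel AND NOT (vld AND vld)   — distribution
= sel AND NOT (vld AND vld)   — complement / identity
= sel AND NOT vld   — idempotence

sel AND NOT vld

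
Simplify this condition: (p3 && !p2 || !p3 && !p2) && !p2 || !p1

!p2 || !p1

(p3 && !p2 || !p3 && !p2) && !p2 || !p1
= !p2 && !p2 || !p1   — distribution
= !p2 || !p1   — idempotence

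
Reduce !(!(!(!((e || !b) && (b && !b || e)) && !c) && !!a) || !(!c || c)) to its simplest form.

(e || c) && a

!(!(!(!((e || !b) && (b && !b || e)) && !c) && !!a) || !(!c || c))
= !(!(((e || !b) && (b && !b || e) || c) && !!a) || !(!c || c))
= !(!(((e || !b) && e || c) && !!a) || !(!c || c))
= ((e || !b) && e || c) && !!a && (!c || c)
= ((e || !b) && e || c) && !!a
= (e || c) && !!a
= (e || c) && a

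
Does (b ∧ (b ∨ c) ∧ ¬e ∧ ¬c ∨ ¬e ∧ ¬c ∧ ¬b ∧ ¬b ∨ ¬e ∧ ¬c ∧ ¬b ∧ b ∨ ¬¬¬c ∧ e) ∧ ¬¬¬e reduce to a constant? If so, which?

(b ∧ (b ∨ c) ∧ ¬e ∧ ¬c ∨ ¬e ∧ ¬c ∧ ¬b ∧ ¬b ∨ ¬e ∧ ¬c ∧ ¬b ∧ b ∨ ¬¬¬c ∧ e) ∧ ¬¬¬e
= (b ∧ (b ∨ c) ∧ ¬e ∧ ¬c ∨ ¬e ∧ ¬c ∧ ¬b ∨ ¬¬¬c ∧ e) ∧ ¬¬¬e   [distribution]
= (b ∧ ¬e ∧ ¬c ∨ ¬e ∧ ¬c ∧ ¬b ∨ ¬¬¬c ∧ e) ∧ ¬¬¬e   [absorption]
= (b ∧ ¬e ∧ ¬c ∨ ¬e ∧ ¬c ∧ ¬b ∨ ¬¬¬c ∧ e) ∧ ¬e   [double negation]
= (¬e ∧ ¬c ∨ ¬¬¬c ∧ e) ∧ ¬e   [distribution]
= (¬e ∧ ¬c ∨ ¬c ∧ e) ∧ ¬e   [double negation]
= ¬c ∧ ¬e   [distribution]
This depends on c, e, so it is not a constant.

no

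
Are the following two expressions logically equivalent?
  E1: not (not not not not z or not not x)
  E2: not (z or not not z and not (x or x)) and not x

Yes

E1: not (not not not not z or not not x)
    = not not not z and not x
    = not z and not x
E2: not (z or not not z and not (x or x)) and not x
    = not (z or not not z and not x) and not x
    = not (z or z and not x) and not x
    = not z and not x
Both reduce to not z and not x, so they are equivalent.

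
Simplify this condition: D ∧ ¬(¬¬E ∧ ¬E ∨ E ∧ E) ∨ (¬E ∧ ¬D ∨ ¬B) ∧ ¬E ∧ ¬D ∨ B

D ∧ ¬(¬¬E ∧ ¬E ∨ E ∧ E) ∨ (¬E ∧ ¬D ∨ ¬B) ∧ ¬E ∧ ¬D ∨ B
= D ∧ ¬(¬¬E ∧ ¬E ∨ E ∧ E) ∨ ¬E ∧ ¬D ∨ B
= D ∧ ¬(E ∧ ¬E ∨ E ∧ E) ∨ ¬E ∧ ¬D ∨ B
= D ∧ ¬E ∨ ¬E ∧ ¬D ∨ B
= ¬E ∨ B

¬E ∨ B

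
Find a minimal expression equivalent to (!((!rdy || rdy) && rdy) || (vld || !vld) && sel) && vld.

(!rdy || sel) && vld

(!((!rdy || rdy) && rdy) || (vld || !vld) && sel) && vld
= (!((!rdy || rdy) && rdy) || sel) && vld   — complement / identity
= (!rdy || sel) && vld   — complement / identity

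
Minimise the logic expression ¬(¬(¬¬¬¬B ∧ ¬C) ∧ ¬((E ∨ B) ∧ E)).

¬(¬(¬¬¬¬B ∧ ¬C) ∧ ¬((E ∨ B) ∧ E))
= ¬(¬(¬¬B ∧ ¬C) ∧ ¬((E ∨ B) ∧ E))
= ¬¬B ∧ ¬C ∨ (E ∨ B) ∧ E
= B ∧ ¬C ∨ (E ∨ B) ∧ E
= B ∧ ¬C ∨ E

B ∧ ¬C ∨ E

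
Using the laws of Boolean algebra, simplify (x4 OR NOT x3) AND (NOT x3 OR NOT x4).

NOT x3

(x4 OR NOT x3) AND (NOT x3 OR NOT x4)
= x4 AND NOT x4 OR NOT x3   (distribution)
= NOT x3   (complement / identity)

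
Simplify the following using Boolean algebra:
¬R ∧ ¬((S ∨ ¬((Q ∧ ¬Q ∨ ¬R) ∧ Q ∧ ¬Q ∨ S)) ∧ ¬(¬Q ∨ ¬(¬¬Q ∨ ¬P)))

¬R ∧ ¬Q

¬R ∧ ¬((S ∨ ¬((Q ∧ ¬Q ∨ ¬R) ∧ Q ∧ ¬Q ∨ S)) ∧ ¬(¬Q ∨ ¬(¬¬Q ∨ ¬P)))
= ¬R ∧ ¬((S ∨ ¬(Q ∧ ¬Q ∨ S)) ∧ ¬(¬Q ∨ ¬(¬¬Q ∨ ¬P)))   (absorption)
= ¬R ∧ ¬((S ∨ ¬(Q ∧ ¬Q ∨ S)) ∧ ¬(¬Q ∨ ¬Q ∧ P))   (De Morgan)
= ¬R ∧ ¬((S ∨ ¬S) ∧ ¬(¬Q ∨ ¬Q ∧ P))   (complement / identity)
= ¬R ∧ ¬((S ∨ ¬S) ∧ ¬¬Q)   (absorption)
= ¬R ∧ ¬¬¬Q   (complement / identity)
= ¬R ∧ ¬Q   (double negation)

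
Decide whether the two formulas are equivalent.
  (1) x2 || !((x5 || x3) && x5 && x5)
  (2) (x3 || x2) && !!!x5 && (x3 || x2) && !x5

No

E1: x2 || !((x5 || x3) && x5 && x5)
    = x2 || !(x5 && x5)   — absorption
    = x2 || !x5   — idempotence
E2: (x3 || x2) && !!!x5 && (x3 || x2) && !x5
    = (x3 || x2) && !x5 && (x3 || x2) && !x5   — double negation
    = (x3 || x2) && !x5   — idempotence
These differ: at x2=1, x3=0, x5=1, E1 = 1 but E2 = 0.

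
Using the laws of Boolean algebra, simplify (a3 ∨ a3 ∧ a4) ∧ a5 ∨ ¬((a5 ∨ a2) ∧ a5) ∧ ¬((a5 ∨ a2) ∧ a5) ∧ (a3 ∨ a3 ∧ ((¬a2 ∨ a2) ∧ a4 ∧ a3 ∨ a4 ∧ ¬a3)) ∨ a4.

a3 ∨ a4

(a3 ∨ a3 ∧ a4) ∧ a5 ∨ ¬((a5 ∨ a2) ∧ a5) ∧ ¬((a5 ∨ a2) ∧ a5) ∧ (a3 ∨ a3 ∧ ((¬a2 ∨ a2) ∧ a4 ∧ a3 ∨ a4 ∧ ¬a3)) ∨ a4
= (a3 ∨ a3 ∧ a4) ∧ a5 ∨ ¬((a5 ∨ a2) ∧ a5) ∧ (a3 ∨ a3 ∧ ((¬a2 ∨ a2) ∧ a4 ∧ a3 ∨ a4 ∧ ¬a3)) ∨ a4   [idempotence]
= (a3 ∨ a3 ∧ a4) ∧ a5 ∨ ¬a5 ∧ (a3 ∨ a3 ∧ ((¬a2 ∨ a2) ∧ a4 ∧ a3 ∨ a4 ∧ ¬a3)) ∨ a4   [absorption]
= (a3 ∨ a3 ∧ a4) ∧ a5 ∨ ¬a5 ∧ (a3 ∨ a3 ∧ (a4 ∧ a3 ∨ a4 ∧ ¬a3)) ∨ a4   [complement / identity]
= (a3 ∨ a3 ∧ a4) ∧ a5 ∨ ¬a5 ∧ (a3 ∨ a3 ∧ a4) ∨ a4   [distribution]
= a3 ∨ a3 ∧ a4 ∨ a4   [distribution]
= a3 ∨ a4   [absorption]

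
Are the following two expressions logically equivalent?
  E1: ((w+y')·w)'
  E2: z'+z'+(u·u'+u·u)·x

No

E1: ((w+y')·w)'
    = w'   — absorption
E2: z'+z'+(u·u'+u·u)·x
    = z'+(u·u'+u·u)·x   — idempotence
    = z'+u·x   — distribution
These differ: at u=0, w=0, x=0, y=0, z=1, E1 = 1 but E2 = 0.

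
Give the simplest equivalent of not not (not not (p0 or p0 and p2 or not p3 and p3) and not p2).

not not (not not (p0 or p0 and p2 or not p3 and p3) and not p2)
= not not (not not (p0 or p0 and p2) and not p2)
= not not ((p0 or p0 and p2) and not p2)
= not not (p0 and not p2)
= p0 and not p2

p0 and not p2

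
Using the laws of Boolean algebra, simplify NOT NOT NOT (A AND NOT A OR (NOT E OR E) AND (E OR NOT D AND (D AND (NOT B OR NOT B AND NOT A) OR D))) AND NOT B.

NOT E AND NOT B

NOT NOT NOT (A AND NOT A OR (NOT E OR E) AND (E OR NOT D AND (D AND (NOT B OR NOT B AND NOT A) OR D))) AND NOT B
= NOT NOT NOT (A AND NOT A OR (NOT E OR E) AND (E OR NOT D AND (D AND NOT B OR D))) AND NOT B   (absorption)
= NOT NOT NOT (A AND NOT A OR (NOT E OR E) AND (E OR NOT D AND D)) AND NOT B   (absorption)
= NOT (A AND NOT A OR (NOT E OR E) AND (E OR NOT D AND D)) AND NOT B   (double negation)
= NOT (A AND NOT A OR (NOT E OR E) AND E) AND NOT B   (complement / identity)
= NOT (A AND NOT A OR E) AND NOT B   (complement / identity)
= NOT E AND NOT B   (complement / identity)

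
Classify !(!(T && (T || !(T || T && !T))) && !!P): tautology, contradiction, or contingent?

!(!(T && (T || !(T || T && !T))) && !!P)
= !(!(T && (T || !T)) && !!P)   — complement / identity
= !(!T && !!P)   — complement / identity
= T || !P   — De Morgan
This depends on P, T, so it is not a constant.

contingent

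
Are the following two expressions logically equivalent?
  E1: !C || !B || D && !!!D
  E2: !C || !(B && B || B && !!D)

E1: !C || !B || D && !!!D
    = !C || !B || D && !D   — double negation
    = !C || !B   — complement / identity
E2: !C || !(B && B || B && !!D)
    = !C || !(B && B || B && D)   — double negation
    = !C || !((B || D) && B)   — distribution
    = !C || !B   — absorption
Both reduce to !C || !B, so they are equivalent.

Yes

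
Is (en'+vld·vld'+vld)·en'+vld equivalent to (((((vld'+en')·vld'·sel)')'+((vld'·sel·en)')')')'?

No

E1: (en'+vld·vld'+vld)·en'+vld
    = (en'+vld)·en'+vld   (complement / identity)
    = en'+vld   (absorption)
E2: (((((vld'+en')·vld'·sel)')'+((vld'·sel·en)')')')'
    = ((((vld'·sel)')'+((vld'·sel·en)')')')'   (absorption)
    = ((vld'·sel)'·(vld'·sel·en)')'   (De Morgan)
    = vld'·sel+vld'·sel·en   (De Morgan)
    = vld'·sel   (absorption)
These differ: at en=0, sel=0, vld=1, E1 = 1 but E2 = 0.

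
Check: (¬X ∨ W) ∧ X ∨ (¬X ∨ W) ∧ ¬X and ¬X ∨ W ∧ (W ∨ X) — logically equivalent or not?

Yes

E1: (¬X ∨ W) ∧ X ∨ (¬X ∨ W) ∧ ¬X
    = ¬X ∨ W
E2: ¬X ∨ W ∧ (W ∨ X)
    = ¬X ∨ W
Both reduce to ¬X ∨ W, so they are equivalent.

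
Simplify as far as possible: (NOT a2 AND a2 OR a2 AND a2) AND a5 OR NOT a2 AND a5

(NOT a2 AND a2 OR a2 AND a2) AND a5 OR NOT a2 AND a5
= a2 AND a5 OR NOT a2 AND a5   [distribution]
= a5   [distribution]

a5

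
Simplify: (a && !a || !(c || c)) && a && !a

false

(a && !a || !(c || c)) && a && !a
= (a && !a || !c) && a && !a   — idempotence
= a && !a   — absorption
= false   — complement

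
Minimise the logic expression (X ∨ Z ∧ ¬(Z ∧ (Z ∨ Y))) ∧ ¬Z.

X ∧ ¬Z

(X ∨ Z ∧ ¬(Z ∧ (Z ∨ Y))) ∧ ¬Z
= (X ∨ Z ∧ ¬Z) ∧ ¬Z   — absorption
= X ∧ ¬Z   — complement / identity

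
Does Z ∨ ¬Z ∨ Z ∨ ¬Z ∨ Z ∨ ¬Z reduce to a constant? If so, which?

Z ∨ ¬Z ∨ Z ∨ ¬Z ∨ Z ∨ ¬Z
= Z ∨ ¬Z ∨ Z ∨ ¬Z   — idempotence
= Z ∨ ¬Z   — idempotence
= True   — complement

yes, True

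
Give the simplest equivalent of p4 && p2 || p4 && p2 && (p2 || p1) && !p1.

p4 && p2 || p4 && p2 && (p2 || p1) && !p1
= p4 && p2 || p4 && p2 && !p1   (absorption)
= p4 && p2   (absorption)

p4 && p2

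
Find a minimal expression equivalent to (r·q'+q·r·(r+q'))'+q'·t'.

r'+q'·t'

(r·q'+q·r·(r+q'))'+q'·t'
= (r·q'+q·r)'+q'·t'   — absorption
= r'+q'·t'   — distribution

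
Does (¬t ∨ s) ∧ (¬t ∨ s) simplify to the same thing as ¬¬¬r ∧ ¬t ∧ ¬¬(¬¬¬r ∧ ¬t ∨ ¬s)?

E1: (¬t ∨ s) ∧ (¬t ∨ s)
    = ¬t ∨ s   — idempotence
E2: ¬¬¬r ∧ ¬t ∧ ¬¬(¬¬¬r ∧ ¬t ∨ ¬s)
    = ¬¬¬r ∧ ¬t ∧ (¬¬¬r ∧ ¬t ∨ ¬s)   — double negation
    = ¬¬¬r ∧ ¬t   — absorption
    = ¬r ∧ ¬t   — double negation
These differ: at r=1, s=1, t=0, E1 = 1 but E2 = 0.

No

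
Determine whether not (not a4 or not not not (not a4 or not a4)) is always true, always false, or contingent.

always false

not (not a4 or not not not (not a4 or not a4))
= not (not a4 or not not not not a4)
= a4 and not not not a4
= a4 and not a4
= False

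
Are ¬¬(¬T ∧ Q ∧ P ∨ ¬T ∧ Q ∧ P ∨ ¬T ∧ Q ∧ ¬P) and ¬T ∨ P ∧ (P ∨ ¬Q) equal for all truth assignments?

E1: ¬¬(¬T ∧ Q ∧ P ∨ ¬T ∧ Q ∧ P ∨ ¬T ∧ Q ∧ ¬P)
    = ¬¬(¬T ∧ Q ∧ P ∨ ¬T ∧ Q ∧ ¬P)   [idempotence]
    = ¬¬(¬T ∧ Q)   [distribution]
    = ¬T ∧ Q   [double negation]
E2: ¬T ∨ P ∧ (P ∨ ¬Q)
    = ¬T ∨ P   [absorption]
These differ: at P=1, Q=0, T=0, E1 = 0 but E2 = 1.

No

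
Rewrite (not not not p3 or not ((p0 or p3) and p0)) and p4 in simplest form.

(not p3 or not p0) and p4

(not not not p3 or not ((p0 or p3) and p0)) and p4
= (not not not p3 or not p0) and p4   — absorption
= (not p3 or not p0) and p4   — double negation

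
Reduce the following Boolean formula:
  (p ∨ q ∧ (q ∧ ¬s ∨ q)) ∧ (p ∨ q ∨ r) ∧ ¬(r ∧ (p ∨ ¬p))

(p ∨ q) ∧ ¬r

(p ∨ q ∧ (q ∧ ¬s ∨ q)) ∧ (p ∨ q ∨ r) ∧ ¬(r ∧ (p ∨ ¬p))
= (p ∨ q ∧ q) ∧ (p ∨ q ∨ r) ∧ ¬(r ∧ (p ∨ ¬p))   — absorption
= (p ∨ q) ∧ (p ∨ q ∨ r) ∧ ¬(r ∧ (p ∨ ¬p))   — idempotence
= (p ∨ q) ∧ (p ∨ q ∨ r) ∧ ¬r   — complement / identity
= (p ∨ q) ∧ ¬r   — absorption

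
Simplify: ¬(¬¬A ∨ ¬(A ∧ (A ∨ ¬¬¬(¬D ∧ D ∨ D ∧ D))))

¬(¬¬A ∨ ¬(A ∧ (A ∨ ¬¬¬(¬D ∧ D ∨ D ∧ D))))
= ¬(¬¬A ∨ ¬(A ∧ (A ∨ ¬¬¬D)))   — distribution
= ¬(¬¬A ∨ ¬(A ∧ (A ∨ ¬D)))   — double negation
= ¬(¬¬A ∨ ¬A)   — absorption
= ¬A ∧ A   — De Morgan
= False   — complement

False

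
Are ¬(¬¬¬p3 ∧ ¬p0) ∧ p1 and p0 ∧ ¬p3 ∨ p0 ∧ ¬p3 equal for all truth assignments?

E1: ¬(¬¬¬p3 ∧ ¬p0) ∧ p1
    = ¬(¬p3 ∧ ¬p0) ∧ p1   [double negation]
    = (p3 ∨ p0) ∧ p1   [De Morgan]
E2: p0 ∧ ¬p3 ∨ p0 ∧ ¬p3
    = p0 ∧ ¬p3   [idempotence]
These differ: at p0=1, p1=1, p3=1, E1 = 1 but E2 = 0.

No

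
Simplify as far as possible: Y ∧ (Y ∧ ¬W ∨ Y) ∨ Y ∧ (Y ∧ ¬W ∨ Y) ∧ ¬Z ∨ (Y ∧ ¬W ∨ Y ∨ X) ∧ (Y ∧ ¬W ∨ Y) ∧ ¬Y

Y ∧ (Y ∧ ¬W ∨ Y) ∨ Y ∧ (Y ∧ ¬W ∨ Y) ∧ ¬Z ∨ (Y ∧ ¬W ∨ Y ∨ X) ∧ (Y ∧ ¬W ∨ Y) ∧ ¬Y
= Y ∧ (Y ∧ ¬W ∨ Y) ∨ (Y ∧ ¬W ∨ Y ∨ X) ∧ (Y ∧ ¬W ∨ Y) ∧ ¬Y   — absorption
= Y ∧ (Y ∧ ¬W ∨ Y) ∨ (Y ∧ ¬W ∨ Y) ∧ ¬Y   — absorption
= Y ∧ ¬W ∨ Y   — distribution
= Y   — absorption

Y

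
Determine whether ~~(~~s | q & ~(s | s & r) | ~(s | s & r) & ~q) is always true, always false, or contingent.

~~(~~s | q & ~(s | s & r) | ~(s | s & r) & ~q)
= ~~(~~s | ~(s | s & r))
= ~~s | ~(s | s & r)
= s | ~(s | s & r)
= s | ~s
= 1

always true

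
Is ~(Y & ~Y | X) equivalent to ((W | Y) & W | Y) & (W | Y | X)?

No

E1: ~(Y & ~Y | X)
    = ~X   — complement / identity
E2: ((W | Y) & W | Y) & (W | Y | X)
    = (W | Y) & (W | Y | X)   — absorption
    = W | Y   — absorption
These differ: at W=1, X=1, Y=0, E1 = 0 but E2 = 1.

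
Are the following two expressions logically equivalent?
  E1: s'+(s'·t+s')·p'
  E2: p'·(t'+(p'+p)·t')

No

E1: s'+(s'·t+s')·p'
    = s'+s'·p'
    = s'
E2: p'·(t'+(p'+p)·t')
    = p'·(t'+t')
    = p'·t'
These differ: at p=1, s=0, t=0, E1 = 1 but E2 = 0.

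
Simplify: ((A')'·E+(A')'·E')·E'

((A')'·E+(A')'·E')·E'
= (A')'·E'   (distribution)
= A·E'   (double negation)

A·E'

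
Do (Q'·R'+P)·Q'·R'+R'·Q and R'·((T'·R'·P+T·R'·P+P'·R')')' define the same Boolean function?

E1: (Q'·R'+P)·Q'·R'+R'·Q
    = Q'·R'+R'·Q
    = R'
E2: R'·((T'·R'·P+T·R'·P+P'·R')')'
    = R'·((R'·P+P'·R')')'
    = R'·((R')')'
    = R'·R'
    = R'
Both reduce to R', so they are equivalent.

Yes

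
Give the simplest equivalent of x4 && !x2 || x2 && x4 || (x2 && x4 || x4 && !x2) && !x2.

x4 && !x2 || x2 && x4 || (x2 && x4 || x4 && !x2) && !x2
= x4 || (x2 && x4 || x4 && !x2) && !x2
= x4 || x4 && !x2
= x4

x4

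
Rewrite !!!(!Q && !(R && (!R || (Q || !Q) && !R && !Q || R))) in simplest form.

Q || R

!!!(!Q && !(R && (!R || (Q || !Q) && !R && !Q || R)))
= !!!(!Q && !(R && (!R || !R && !Q || R)))   — complement / identity
= !(!Q && !(R && (!R || !R && !Q || R)))   — double negation
= !(!Q && !(R && (!R || R)))   — absorption
= Q || R && (!R || R)   — De Morgan
= Q || R   — complement / identity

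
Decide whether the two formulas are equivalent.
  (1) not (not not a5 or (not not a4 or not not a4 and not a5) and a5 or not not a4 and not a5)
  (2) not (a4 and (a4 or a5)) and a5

E1: not (not not a5 or (not not a4 or not not a4 and not a5) and a5 or not not a4 and not a5)
    = not (not not a5 or not not a4 and a5 or not not a4 and not a5)   [absorption]
    = not (not not a5 or not not a4)   [distribution]
    = not a5 and not a4   [De Morgan]
E2: not (a4 and (a4 or a5)) and a5
    = not a4 and a5   [absorption]
These differ: at a4=0, a5=0, E1 = 1 but E2 = 0.

No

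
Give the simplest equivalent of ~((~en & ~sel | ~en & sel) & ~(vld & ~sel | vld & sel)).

en | vld

~((~en & ~sel | ~en & sel) & ~(vld & ~sel | vld & sel))
= ~(~en & ~(vld & ~sel | vld & sel))   — distribution
= ~(~en & ~vld)   — distribution
= en | vld   — De Morgan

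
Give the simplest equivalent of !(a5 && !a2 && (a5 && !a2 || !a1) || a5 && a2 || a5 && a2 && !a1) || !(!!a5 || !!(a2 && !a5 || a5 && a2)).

!(a5 && !a2 && (a5 && !a2 || !a1) || a5 && a2 || a5 && a2 && !a1) || !(!!a5 || !!(a2 && !a5 || a5 && a2))
= !(a5 && !a2 && (a5 && !a2 || !a1) || a5 && a2) || !(!!a5 || !!(a2 && !a5 || a5 && a2))   [absorption]
= !(a5 && !a2 && (a5 && !a2 || !a1) || a5 && a2) || !(!!a5 || !!a2)   [distribution]
= !(a5 && !a2 || a5 && a2) || !(!!a5 || !!a2)   [absorption]
= !a5 || !(!!a5 || !!a2)   [distribution]
= !a5 || !a5 && !a2   [De Morgan]
= !a5   [absorption]

!a5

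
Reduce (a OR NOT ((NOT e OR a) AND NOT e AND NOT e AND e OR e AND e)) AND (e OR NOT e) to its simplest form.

a OR NOT e

(a OR NOT ((NOT e OR a) AND NOT e AND NOT e AND e OR e AND e)) AND (e OR NOT e)
= (a OR NOT (NOT e AND NOT e AND e OR e AND e)) AND (e OR NOT e)
= a OR NOT (NOT e AND NOT e AND e OR e AND e)
= a OR NOT (NOT e AND e OR e AND e)
= a OR NOT e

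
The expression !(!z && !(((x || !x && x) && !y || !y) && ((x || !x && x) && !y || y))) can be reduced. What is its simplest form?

!(!z && !(((x || !x && x) && !y || !y) && ((x || !x && x) && !y || y)))
= !(!z && !(!y && y || (x || !x && x) && !y))   (distribution)
= !(!z && !((x || !x && x) && !y))   (complement / identity)
= !(!z && !(x && !y))   (complement / identity)
= z || x && !y   (De Morgan)

z || x && !y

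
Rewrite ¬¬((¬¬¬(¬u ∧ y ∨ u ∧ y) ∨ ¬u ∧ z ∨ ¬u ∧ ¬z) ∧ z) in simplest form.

(¬y ∨ ¬u) ∧ z

¬¬((¬¬¬(¬u ∧ y ∨ u ∧ y) ∨ ¬u ∧ z ∨ ¬u ∧ ¬z) ∧ z)
= ¬¬((¬(¬u ∧ y ∨ u ∧ y) ∨ ¬u ∧ z ∨ ¬u ∧ ¬z) ∧ z)   [double negation]
= (¬(¬u ∧ y ∨ u ∧ y) ∨ ¬u ∧ z ∨ ¬u ∧ ¬z) ∧ z   [double negation]
= (¬y ∨ ¬u ∧ z ∨ ¬u ∧ ¬z) ∧ z   [distribution]
= (¬y ∨ ¬u) ∧ z   [distribution]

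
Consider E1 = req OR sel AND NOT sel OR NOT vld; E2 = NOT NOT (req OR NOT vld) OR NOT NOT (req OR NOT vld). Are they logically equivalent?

E1: req OR sel AND NOT sel OR NOT vld
    = req OR NOT vld   (complement / identity)
E2: NOT NOT (req OR NOT vld) OR NOT NOT (req OR NOT vld)
    = NOT NOT (req OR NOT vld)   (idempotence)
    = req OR NOT vld   (double negation)
Both reduce to req OR NOT vld, so they are equivalent.

Yes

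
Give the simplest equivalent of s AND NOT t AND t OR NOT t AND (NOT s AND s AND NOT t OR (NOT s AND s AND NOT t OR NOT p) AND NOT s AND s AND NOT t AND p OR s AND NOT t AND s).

s AND NOT t

s AND NOT t AND t OR NOT t AND (NOT s AND s AND NOT t OR (NOT s AND s AND NOT t OR NOT p) AND NOT s AND s AND NOT t AND p OR s AND NOT t AND s)
= s AND NOT t AND t OR NOT t AND (NOT s AND s AND NOT t OR NOT s AND s AND NOT t AND p OR s AND NOT t AND s)   — absorption
= s AND NOT t AND t OR NOT t AND (NOT s AND s AND NOT t OR s AND NOT t AND s)   — absorption
= s AND NOT t AND t OR NOT t AND s AND NOT t   — distribution
= s AND NOT t   — distribution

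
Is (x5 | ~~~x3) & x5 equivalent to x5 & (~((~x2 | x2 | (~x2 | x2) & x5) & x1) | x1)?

Yes

E1: (x5 | ~~~x3) & x5
    = (x5 | ~x3) & x5   (double negation)
    = x5   (absorption)
E2: x5 & (~((~x2 | x2 | (~x2 | x2) & x5) & x1) | x1)
    = x5 & (~((~x2 | x2) & x1) | x1)   (absorption)
    = x5 & (~x1 | x1)   (complement / identity)
    = x5   (complement / identity)
Both reduce to x5, so they are equivalent.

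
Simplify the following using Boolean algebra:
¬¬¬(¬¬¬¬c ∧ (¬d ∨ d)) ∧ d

¬c ∧ d

¬¬¬(¬¬¬¬c ∧ (¬d ∨ d)) ∧ d
= ¬(¬¬¬¬c ∧ (¬d ∨ d)) ∧ d   — double negation
= ¬¬¬¬¬c ∧ d   — complement / identity
= ¬¬¬c ∧ d   — double negation
= ¬c ∧ d   — double negation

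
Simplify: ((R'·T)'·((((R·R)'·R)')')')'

((R'·T)'·((((R·R)'·R)')')')'
= ((R'·T)'·((R·R)'·R)')'
= R'·T+(R·R)'·R
= R'·T+R'·R
= R'·T

R'·T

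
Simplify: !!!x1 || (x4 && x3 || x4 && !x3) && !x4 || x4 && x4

!x1 || x4

!!!x1 || (x4 && x3 || x4 && !x3) && !x4 || x4 && x4
= !!!x1 || x4 && !x4 || x4 && x4   (distribution)
= !!!x1 || x4 && x4   (complement / identity)
= !x1 || x4 && x4   (double negation)
= !x1 || x4   (idempotence)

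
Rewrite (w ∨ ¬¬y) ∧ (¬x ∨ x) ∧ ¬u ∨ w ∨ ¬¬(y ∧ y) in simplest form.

w ∨ y

(w ∨ ¬¬y) ∧ (¬x ∨ x) ∧ ¬u ∨ w ∨ ¬¬(y ∧ y)
= (w ∨ ¬¬y) ∧ (¬x ∨ x) ∧ ¬u ∨ w ∨ ¬¬y
= (w ∨ ¬¬y) ∧ ¬u ∨ w ∨ ¬¬y
= (w ∨ y) ∧ ¬u ∨ w ∨ ¬¬y
= (w ∨ y) ∧ ¬u ∨ w ∨ y
= w ∨ y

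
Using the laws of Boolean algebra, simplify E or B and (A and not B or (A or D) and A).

E or B and A

E or B and (A and not B or (A or D) and A)
= E or B and (A and not B or A)   (absorption)
= E or B and A   (absorption)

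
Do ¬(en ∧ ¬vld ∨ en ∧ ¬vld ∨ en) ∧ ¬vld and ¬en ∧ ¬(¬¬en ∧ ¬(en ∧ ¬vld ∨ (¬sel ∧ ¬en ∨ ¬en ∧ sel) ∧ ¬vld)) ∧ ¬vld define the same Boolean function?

E1: ¬(en ∧ ¬vld ∨ en ∧ ¬vld ∨ en) ∧ ¬vld
    = ¬(en ∧ ¬vld ∨ en) ∧ ¬vld   — idempotence
    = ¬en ∧ ¬vld   — absorption
E2: ¬en ∧ ¬(¬¬en ∧ ¬(en ∧ ¬vld ∨ (¬sel ∧ ¬en ∨ ¬en ∧ sel) ∧ ¬vld)) ∧ ¬vld
    = ¬en ∧ ¬(¬¬en ∧ ¬(en ∧ ¬vld ∨ ¬en ∧ ¬vld)) ∧ ¬vld   — distribution
    = ¬en ∧ (¬en ∨ en ∧ ¬vld ∨ ¬en ∧ ¬vld) ∧ ¬vld   — De Morgan
    = ¬en ∧ (¬en ∨ ¬vld) ∧ ¬vld   — distribution
    = ¬en ∧ ¬vld   — absorption
Both reduce to ¬en ∧ ¬vld, so they are equivalent.

Yes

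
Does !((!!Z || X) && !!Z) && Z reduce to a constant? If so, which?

yes, False

!((!!Z || X) && !!Z) && Z
= !!!Z && Z   — absorption
= !Z && Z   — double negation
= false   — complement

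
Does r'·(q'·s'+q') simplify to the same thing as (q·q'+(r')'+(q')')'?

E1: r'·(q'·s'+q')
    = r'·q'   (absorption)
E2: (q·q'+(r')'+(q')')'
    = ((r')'+(q')')'   (complement / identity)
    = r'·q'   (De Morgan)
Both reduce to r'·q', so they are equivalent.

Yes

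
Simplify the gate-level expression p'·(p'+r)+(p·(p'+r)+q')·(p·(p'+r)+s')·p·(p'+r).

p'·(p'+r)+(p·(p'+r)+q')·(p·(p'+r)+s')·p·(p'+r)
= p'·(p'+r)+(p·(p'+r)+q')·p·(p'+r)
= p'·(p'+r)+p·(p'+r)
= p'+r

p'+r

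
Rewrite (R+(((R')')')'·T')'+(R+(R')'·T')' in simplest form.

R'

(R+(((R')')')'·T')'+(R+(R')'·T')'
= (R+(R')'·T')'+(R+(R')'·T')'
= (R+(R')'·T')'
= (R+R·T')'
= R'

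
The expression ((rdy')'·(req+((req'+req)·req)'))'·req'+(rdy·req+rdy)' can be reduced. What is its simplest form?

((rdy')'·(req+((req'+req)·req)'))'·req'+(rdy·req+rdy)'
= ((rdy')'·(req+((req'+req)·req)'))'·req'+rdy'
= ((rdy')'·(req+req'))'·req'+rdy'
= ((rdy')')'·req'+rdy'
= rdy'·req'+rdy'
= rdy'

rdy'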